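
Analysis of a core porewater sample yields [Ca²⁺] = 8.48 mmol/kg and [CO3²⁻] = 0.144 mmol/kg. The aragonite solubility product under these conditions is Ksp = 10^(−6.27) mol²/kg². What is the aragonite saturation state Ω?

Ω = 2.27

Ksp = 10^(−6.27) = 5.370×10^-7
Ω = [Ca²⁺][CO3²⁻]/Ksp = (8.48×10^-3)(0.144×10^-3) / 5.370×10^-7 = 2.27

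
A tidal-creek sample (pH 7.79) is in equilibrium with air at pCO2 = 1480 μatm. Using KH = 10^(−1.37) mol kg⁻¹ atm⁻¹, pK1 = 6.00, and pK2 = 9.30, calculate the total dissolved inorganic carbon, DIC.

[CO2*] = KH · pCO2 = 10^(−1.37) × 1480×10^-6 = 6.313×10^-5 mol/kg
α₀ = 1/(1 + K1/[H⁺] + K1K2/[H⁺]²) = 1/(1 + 10^+1.79 + 10^+0.28) = 0.01549
DIC = [CO2*]/α₀ = 6.313×10^-5 / 0.01549 = 4.08 mmol/kg

DIC = 4.08 mmol/kg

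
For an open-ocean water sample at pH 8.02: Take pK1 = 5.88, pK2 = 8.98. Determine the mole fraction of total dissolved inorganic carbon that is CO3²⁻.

α₂ = 1 / (1 + [H⁺]/K2 + [H⁺]²/(K1K2)) = 1 / (1 + 10^+0.96 + 10^-1.18)
   = 1 / (1 + 9.1201 + 0.066069) = 1/10.186 = 0.09817

α₂ = 0.0982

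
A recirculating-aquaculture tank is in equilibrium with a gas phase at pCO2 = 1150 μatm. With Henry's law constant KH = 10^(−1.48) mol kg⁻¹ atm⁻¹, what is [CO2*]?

KH = 10^(−1.48) = 3.311×10^-2 mol kg⁻¹ atm⁻¹
[CO2*] = KH · pCO2 = 3.311×10^-2 × 1150×10^-6 atm = 3.81×10^-5 mol/kg

[CO2*] = 38.1 μmol/kg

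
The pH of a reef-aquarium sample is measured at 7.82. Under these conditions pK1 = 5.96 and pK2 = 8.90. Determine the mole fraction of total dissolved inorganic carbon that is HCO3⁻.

α₁ = 1 / (1 + [H⁺]/K1 + K2/[H⁺]) = 1 / (1 + 10^-1.86 + 10^-1.08)
   = 1 / (1 + 0.013804 + 0.083176) = 1/1.0970 = 0.9116

α₁ = 0.912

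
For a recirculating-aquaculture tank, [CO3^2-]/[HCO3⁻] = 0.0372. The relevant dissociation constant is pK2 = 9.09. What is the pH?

From K2 = [H⁺][CO3^2-]/[HCO3⁻]:  pH = pK2 + log₁₀([CO3^2-]/[HCO3⁻])
log₁₀(0.0372) = -1.429
pH = 9.09 + (-1.429) = 7.66

pH = 7.66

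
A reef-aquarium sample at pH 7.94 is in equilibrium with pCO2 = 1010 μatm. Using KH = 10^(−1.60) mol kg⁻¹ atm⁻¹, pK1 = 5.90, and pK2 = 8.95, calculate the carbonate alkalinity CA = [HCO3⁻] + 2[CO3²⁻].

[CO2*] = KH · pCO2 = 10^(−1.60) × 1010×10^-6 = 2.537×10^-5 mol/kg
α₀ = 1/(1 + K1/[H⁺] + K1K2/[H⁺]²) = 1/(1 + 10^+2.04 + 10^+1.03) = 0.008240
DIC = [CO2*]/α₀ = 2.537×10^-5 / 0.008240 = 3.079 mmol/kg
CA = (α₁ + 2α₂)·DIC = (0.9035 + 2×0.08829) × 3.079 = 3.33 mmol/kg

CA = 3.33 mmol/kg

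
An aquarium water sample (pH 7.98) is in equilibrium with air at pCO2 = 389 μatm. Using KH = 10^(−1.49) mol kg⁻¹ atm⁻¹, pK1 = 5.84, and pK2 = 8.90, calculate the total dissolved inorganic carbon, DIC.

[CO2*] = KH · pCO2 = 10^(−1.49) × 389×10^-6 = 1.259×10^-5 mol/kg
α₀ = 1/(1 + K1/[H⁺] + K1K2/[H⁺]²) = 1/(1 + 10^+2.14 + 10^+1.22) = 0.006425
DIC = [CO2*]/α₀ = 1.259×10^-5 / 0.006425 = 1.96 mmol/kg

DIC = 1.96 mmol/kg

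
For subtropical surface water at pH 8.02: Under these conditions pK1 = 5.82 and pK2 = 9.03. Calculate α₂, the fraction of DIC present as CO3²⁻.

α₂ = 0.0885

α₂ = 1 / (1 + [H⁺]/K2 + [H⁺]²/(K1K2)) = 1 / (1 + 10^+1.01 + 10^-1.19)
   = 1 / (1 + 10.233 + 0.064565) = 1/11.297 = 0.08852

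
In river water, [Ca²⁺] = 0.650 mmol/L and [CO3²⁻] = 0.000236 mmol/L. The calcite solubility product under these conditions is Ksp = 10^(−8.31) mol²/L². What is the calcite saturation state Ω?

Ksp = 10^(−8.31) = 4.898×10^-9
Ω = [Ca²⁺][CO3²⁻]/Ksp = (0.650×10^-3)(0.000236×10^-3) / 4.898×10^-9 = 0.0313

Ω = 0.0313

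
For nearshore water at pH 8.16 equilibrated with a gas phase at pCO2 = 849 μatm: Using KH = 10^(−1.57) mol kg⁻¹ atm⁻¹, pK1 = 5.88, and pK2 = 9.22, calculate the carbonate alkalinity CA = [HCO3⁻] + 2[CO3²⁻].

CA = 5.11 mmol/kg

[CO2*] = KH · pCO2 = 10^(−1.57) × 849×10^-6 = 2.285×10^-5 mol/kg
α₀ = 1/(1 + K1/[H⁺] + K1K2/[H⁺]²) = 1/(1 + 10^+2.28 + 10^+1.22) = 0.004804
DIC = [CO2*]/α₀ = 2.285×10^-5 / 0.004804 = 4.756 mmol/kg
CA = (α₁ + 2α₂)·DIC = (0.9155 + 2×0.07973) × 4.756 = 5.11 mmol/kg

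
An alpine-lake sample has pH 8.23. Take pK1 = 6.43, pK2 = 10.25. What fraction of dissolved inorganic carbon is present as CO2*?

α₀ = 1 / (1 + K1/[H⁺] + K1K2/[H⁺]²) = 1 / (1 + 10^+1.80 + 10^-0.22)
   = 1 / (1 + 63.096 + 0.60256) = 1/64.698 = 0.01546

α₀ = 0.0155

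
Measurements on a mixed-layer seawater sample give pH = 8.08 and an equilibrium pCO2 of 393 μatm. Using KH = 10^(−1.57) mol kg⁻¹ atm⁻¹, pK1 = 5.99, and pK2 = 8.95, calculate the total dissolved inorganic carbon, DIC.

[CO2*] = KH · pCO2 = 10^(−1.57) × 393×10^-6 = 1.058×10^-5 mol/kg
α₀ = 1/(1 + K1/[H⁺] + K1K2/[H⁺]²) = 1/(1 + 10^+2.09 + 10^+1.22) = 0.007111
DIC = [CO2*]/α₀ = 1.058×10^-5 / 0.007111 = 1.49 mmol/kg

DIC = 1.49 mmol/kg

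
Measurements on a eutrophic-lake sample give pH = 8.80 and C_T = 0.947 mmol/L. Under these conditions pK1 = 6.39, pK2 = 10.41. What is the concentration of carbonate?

α₂ = 1 / (1 + [H⁺]/K2 + [H⁺]²/(K1K2)) = 1 / (1 + 10^+1.61 + 10^-0.80)
   = 1 / (1 + 40.738 + 0.15849) = 1/41.897 = 0.02387
[CO3²⁻] = α₂ × DIC = 0.02387 × 0.947 = 0.0226 mmol/L

[CO3²⁻] = 0.0226 mmol/L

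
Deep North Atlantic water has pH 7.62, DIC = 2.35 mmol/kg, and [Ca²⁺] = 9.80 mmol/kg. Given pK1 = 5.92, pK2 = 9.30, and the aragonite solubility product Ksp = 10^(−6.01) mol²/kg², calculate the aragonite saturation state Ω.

Ω = 0.473

α₂ = 1 / (1 + [H⁺]/K2 + [H⁺]²/(K1K2)) = 1 / (1 + 10^+1.68 + 10^-0.02)
   = 1 / (1 + 47.863 + 0.95499) = 1/49.818 = 0.02007
[CO3²⁻] = α₂ × DIC = 0.02007 × 2.35 = 0.04717 mmol/kg
Ksp = 10^(−6.01) = 9.772×10^-7
Ω = [Ca²⁺][CO3²⁻]/Ksp = (9.80×10^-3)(4.717×10^-5) / 9.772×10^-7 = 0.473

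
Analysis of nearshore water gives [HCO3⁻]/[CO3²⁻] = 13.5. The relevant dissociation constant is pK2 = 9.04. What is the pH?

pH = 7.91

From K2 = [H⁺][CO3²⁻]/[HCO3⁻]:  pH = pK2 − log₁₀([HCO3⁻]/[CO3²⁻])
log₁₀(13.5) = +1.130
pH = 9.04 − (+1.130) = 7.91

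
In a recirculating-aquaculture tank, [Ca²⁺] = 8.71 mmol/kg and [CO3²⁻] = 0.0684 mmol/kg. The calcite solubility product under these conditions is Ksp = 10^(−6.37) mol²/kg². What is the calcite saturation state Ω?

Ksp = 10^(−6.37) = 4.266×10^-7
Ω = [Ca²⁺][CO3²⁻]/Ksp = (8.71×10^-3)(0.0684×10^-3) / 4.266×10^-7 = 1.40

Ω = 1.40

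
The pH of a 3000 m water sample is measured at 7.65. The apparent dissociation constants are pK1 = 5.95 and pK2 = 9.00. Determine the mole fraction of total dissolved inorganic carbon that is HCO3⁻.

α₁ = 1 / (1 + [H⁺]/K1 + K2/[H⁺]) = 1 / (1 + 10^-1.70 + 10^-1.35)
   = 1 / (1 + 0.019953 + 0.044668) = 1/1.0646 = 0.9393

α₁ = 0.939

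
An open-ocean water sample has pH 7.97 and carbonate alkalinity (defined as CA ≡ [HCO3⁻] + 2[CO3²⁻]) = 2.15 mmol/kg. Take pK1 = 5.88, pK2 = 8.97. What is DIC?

CA = [HCO3⁻] + 2[CO3²⁻] = (α₁ + 2α₂)·DIC
At pH 7.97: [H⁺]/K1 = 10^-2.09 = 0.0081283, K2/[H⁺] = 10^-1.00 = 0.10000
α₁ = 1/(1 + 0.0081283 + 0.10000) = 1/1.1081 = 0.9024; α₂ = α₁·K2/[H⁺] = 0.09024
α₁ + 2α₂ = 1.0829
DIC = CA / (α₁ + 2α₂) = 2.15 / 1.0829 = 1.99 mmol/kg

DIC = 1.99 mmol/kg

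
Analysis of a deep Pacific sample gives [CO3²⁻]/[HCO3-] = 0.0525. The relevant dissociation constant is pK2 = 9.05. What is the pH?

pH = 7.77

From K2 = [H⁺][CO3²⁻]/[HCO3-]:  pH = pK2 + log₁₀([CO3²⁻]/[HCO3-])
log₁₀(0.0525) = -1.280
pH = 9.05 + (-1.280) = 7.77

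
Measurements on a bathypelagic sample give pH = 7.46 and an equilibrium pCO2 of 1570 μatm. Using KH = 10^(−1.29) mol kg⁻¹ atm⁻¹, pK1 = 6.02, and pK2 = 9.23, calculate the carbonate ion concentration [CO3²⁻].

[CO3²⁻] = 0.0377 mmol/kg

[CO2*] = KH · pCO2 = 10^(−1.29) × 1570×10^-6 = 8.052×10^-5 mol/kg
α₀ = 1/(1 + K1/[H⁺] + K1K2/[H⁺]²) = 1/(1 + 10^+1.44 + 10^-0.33) = 0.03447
DIC = [CO2*]/α₀ = 8.052×10^-5 / 0.03447 = 2.336 mmol/kg
[CO3²⁻] = α₂·DIC; α₂ = 0.01612, so [CO3²⁻] = 0.01612 × 2.336 = 0.0377 mmol/kg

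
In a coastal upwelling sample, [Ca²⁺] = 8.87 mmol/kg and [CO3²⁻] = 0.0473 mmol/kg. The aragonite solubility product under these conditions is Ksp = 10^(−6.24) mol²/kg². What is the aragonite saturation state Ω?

Ω = 0.729

Ksp = 10^(−6.24) = 5.754×10^-7
Ω = [Ca²⁺][CO3²⁻]/Ksp = (8.87×10^-3)(0.0473×10^-3) / 5.754×10^-7 = 0.729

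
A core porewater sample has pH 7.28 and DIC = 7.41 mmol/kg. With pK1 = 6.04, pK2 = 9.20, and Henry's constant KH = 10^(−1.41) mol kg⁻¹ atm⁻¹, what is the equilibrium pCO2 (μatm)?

pCO2 = 1.02×10^4 μatm

α₀ = 1 / (1 + K1/[H⁺] + K1K2/[H⁺]²) = 1 / (1 + 10^+1.24 + 10^-0.68)
   = 1 / (1 + 17.378 + 0.20893) = 1/18.587 = 0.05380
[CO2*] = α₀ × DIC = 0.05380 × 7.41 = 0.3987 mmol/kg
pCO2 = [CO2*]/KH = 3.987×10^-4 / 3.890×10^-2 = 1.02×10^4 μatm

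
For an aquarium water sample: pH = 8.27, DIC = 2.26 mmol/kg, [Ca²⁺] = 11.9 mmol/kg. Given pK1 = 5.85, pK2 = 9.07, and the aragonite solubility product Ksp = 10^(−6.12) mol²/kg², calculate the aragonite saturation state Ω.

Ω = 4.83

α₂ = 1 / (1 + [H⁺]/K2 + [H⁺]²/(K1K2)) = 1 / (1 + 10^+0.80 + 10^-1.62)
   = 1 / (1 + 6.3096 + 0.023988) = 1/7.3336 = 0.1364
[CO3²⁻] = α₂ × DIC = 0.1364 × 2.26 = 0.3082 mmol/kg
Ksp = 10^(−6.12) = 7.586×10^-7
Ω = [Ca²⁺][CO3²⁻]/Ksp = (11.9×10^-3)(3.082×10^-4) / 7.586×10^-7 = 4.83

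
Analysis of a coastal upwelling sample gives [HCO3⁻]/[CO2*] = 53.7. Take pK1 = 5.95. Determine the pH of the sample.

pH = 7.68

From K1 = [H⁺][HCO3⁻]/[CO2*]:  pH = pK1 + log₁₀([HCO3⁻]/[CO2*])
log₁₀(53.7) = +1.730
pH = 5.95 + (+1.730) = 7.68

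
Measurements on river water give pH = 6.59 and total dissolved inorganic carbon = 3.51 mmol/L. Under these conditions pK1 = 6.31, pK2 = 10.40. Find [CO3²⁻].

[CO3²⁻] = 0.356 μmol/L

α₂ = 1 / (1 + [H⁺]/K2 + [H⁺]²/(K1K2)) = 1 / (1 + 10^+3.81 + 10^+3.53)
   = 1 / (1 + 6456.5 + 3388.4) = 1/9846.0 = 0.0001016
[CO3²⁻] = α₂ × DIC = 0.0001016 × 3.51 = 0.000356 mmol/L = 0.356 μmol/L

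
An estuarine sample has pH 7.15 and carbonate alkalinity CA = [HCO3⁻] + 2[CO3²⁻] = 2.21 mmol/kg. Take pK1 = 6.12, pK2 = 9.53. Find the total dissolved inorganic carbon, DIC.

DIC = 2.41 mmol/kg

CA = [HCO3⁻] + 2[CO3²⁻] = (α₁ + 2α₂)·DIC
At pH 7.15: [H⁺]/K1 = 10^-1.03 = 0.093325, K2/[H⁺] = 10^-2.38 = 0.0041687
α₁ = 1/(1 + 0.093325 + 0.0041687) = 1/1.0975 = 0.9112; α₂ = α₁·K2/[H⁺] = 0.003798
α₁ + 2α₂ = 0.9188
DIC = CA / (α₁ + 2α₂) = 2.21 / 0.9188 = 2.41 mmol/kg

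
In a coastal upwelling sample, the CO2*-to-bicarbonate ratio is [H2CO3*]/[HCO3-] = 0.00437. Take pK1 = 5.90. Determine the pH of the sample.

From K1 = [H⁺][HCO3-]/[H2CO3*]:  pH = pK1 − log₁₀([H2CO3*]/[HCO3-])
log₁₀(0.00437) = -2.360
pH = 5.90 − (-2.360) = 8.26

pH = 8.26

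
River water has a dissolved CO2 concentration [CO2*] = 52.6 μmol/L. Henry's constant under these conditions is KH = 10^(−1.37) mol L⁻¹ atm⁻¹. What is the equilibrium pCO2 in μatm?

KH = 10^(−1.37) = 4.266×10^-2 mol L⁻¹ atm⁻¹
pCO2 = [CO2*]/KH = 52.6×10^-6 / 4.266×10^-2 = 1.23×10^-3 atm = 1230 μatm

pCO2 = 1230 μatm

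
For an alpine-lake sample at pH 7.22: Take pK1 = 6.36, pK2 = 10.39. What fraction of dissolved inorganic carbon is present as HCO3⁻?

α₁ = 0.878

α₁ = 1 / (1 + [H⁺]/K1 + K2/[H⁺]) = 1 / (1 + 10^-0.86 + 10^-3.17)
   = 1 / (1 + 0.13804 + 0.00067608) = 1/1.1387 = 0.8782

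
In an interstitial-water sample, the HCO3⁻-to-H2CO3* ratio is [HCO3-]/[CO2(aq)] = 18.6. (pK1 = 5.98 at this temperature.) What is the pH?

pH = 7.25

From K1 = [H⁺][HCO3-]/[CO2(aq)]:  pH = pK1 + log₁₀([HCO3-]/[CO2(aq)])
log₁₀(18.6) = +1.270
pH = 5.98 + (+1.270) = 7.25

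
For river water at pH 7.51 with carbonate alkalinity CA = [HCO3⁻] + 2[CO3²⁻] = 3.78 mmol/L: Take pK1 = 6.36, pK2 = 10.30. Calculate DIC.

DIC = 4.04 mmol/L

CA = [HCO3⁻] + 2[CO3²⁻] = (α₁ + 2α₂)·DIC
At pH 7.51: [H⁺]/K1 = 10^-1.15 = 0.070795, K2/[H⁺] = 10^-2.79 = 0.0016218
α₁ = 1/(1 + 0.070795 + 0.0016218) = 1/1.0724 = 0.9325; α₂ = α₁·K2/[H⁺] = 0.001512
α₁ + 2α₂ = 0.9355
DIC = CA / (α₁ + 2α₂) = 3.78 / 0.9355 = 4.04 mmol/L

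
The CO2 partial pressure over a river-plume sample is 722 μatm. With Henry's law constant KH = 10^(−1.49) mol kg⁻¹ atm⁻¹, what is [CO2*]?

[CO2*] = 23.4 μmol/kg

KH = 10^(−1.49) = 3.236×10^-2 mol kg⁻¹ atm⁻¹
[CO2*] = KH · pCO2 = 3.236×10^-2 × 722×10^-6 atm = 2.34×10^-5 mol/kg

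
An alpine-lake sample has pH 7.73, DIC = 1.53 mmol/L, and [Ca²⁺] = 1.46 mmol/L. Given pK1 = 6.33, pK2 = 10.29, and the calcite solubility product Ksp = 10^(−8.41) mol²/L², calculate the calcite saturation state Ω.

α₂ = 1 / (1 + [H⁺]/K2 + [H⁺]²/(K1K2)) = 1 / (1 + 10^+2.56 + 10^+1.16)
   = 1 / (1 + 363.08 + 14.454) = 1/378.53 = 0.002642
[CO3²⁻] = α₂ × DIC = 0.002642 × 1.53 = 0.004042 mmol/L = 4.042 μmol/L
Ksp = 10^(−8.41) = 3.890×10^-9
Ω = [Ca²⁺][CO3²⁻]/Ksp = (1.46×10^-3)(4.042×10^-6) / 3.890×10^-9 = 1.52

Ω = 1.52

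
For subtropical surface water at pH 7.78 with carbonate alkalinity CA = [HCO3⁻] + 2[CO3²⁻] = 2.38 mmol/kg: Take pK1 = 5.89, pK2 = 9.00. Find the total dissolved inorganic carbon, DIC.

DIC = 2.28 mmol/kg

CA = [HCO3⁻] + 2[CO3²⁻] = (α₁ + 2α₂)·DIC
At pH 7.78: [H⁺]/K1 = 10^-1.89 = 0.012882, K2/[H⁺] = 10^-1.22 = 0.060256
α₁ = 1/(1 + 0.012882 + 0.060256) = 1/1.0731 = 0.9318; α₂ = α₁·K2/[H⁺] = 0.05615
α₁ + 2α₂ = 1.0441
DIC = CA / (α₁ + 2α₂) = 2.38 / 1.0441 = 2.28 mmol/kg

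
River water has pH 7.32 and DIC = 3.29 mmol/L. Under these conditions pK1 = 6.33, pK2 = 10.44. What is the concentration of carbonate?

[CO3²⁻] = 2.26 μmol/L

α₂ = 1 / (1 + [H⁺]/K2 + [H⁺]²/(K1K2)) = 1 / (1 + 10^+3.12 + 10^+2.13)
   = 1 / (1 + 1318.3 + 134.90) = 1/1454.2 = 0.0006877
[CO3²⁻] = α₂ × DIC = 0.0006877 × 3.29 = 0.00226 mmol/L = 2.26 μmol/L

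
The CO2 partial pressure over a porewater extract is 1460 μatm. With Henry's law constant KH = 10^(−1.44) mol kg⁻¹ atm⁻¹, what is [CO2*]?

[CO2*] = 53.0 μmol/kg

KH = 10^(−1.44) = 3.631×10^-2 mol kg⁻¹ atm⁻¹
[CO2*] = KH · pCO2 = 3.631×10^-2 × 1460×10^-6 atm = 5.30×10^-5 mol/kg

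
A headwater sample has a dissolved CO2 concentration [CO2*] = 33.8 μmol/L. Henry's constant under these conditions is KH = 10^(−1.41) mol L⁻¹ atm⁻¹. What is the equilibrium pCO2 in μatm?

pCO2 = 869 μatm

KH = 10^(−1.41) = 3.890×10^-2 mol L⁻¹ atm⁻¹
pCO2 = [CO2*]/KH = 33.8×10^-6 / 3.890×10^-2 = 8.69×10^-4 atm = 869 μatm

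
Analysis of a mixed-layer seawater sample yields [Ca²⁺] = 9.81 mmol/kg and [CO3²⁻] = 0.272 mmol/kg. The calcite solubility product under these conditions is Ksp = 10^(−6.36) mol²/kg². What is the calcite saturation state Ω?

Ksp = 10^(−6.36) = 4.365×10^-7
Ω = [Ca²⁺][CO3²⁻]/Ksp = (9.81×10^-3)(0.272×10^-3) / 4.365×10^-7 = 6.11

Ω = 6.11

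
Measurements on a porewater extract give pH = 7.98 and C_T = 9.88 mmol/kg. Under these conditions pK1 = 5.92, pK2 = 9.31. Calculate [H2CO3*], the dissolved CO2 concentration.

[CO2*] = 0.0815 mmol/kg

α₀ = 1 / (1 + K1/[H⁺] + K1K2/[H⁺]²) = 1 / (1 + 10^+2.06 + 10^+0.73)
   = 1 / (1 + 114.82 + 5.3703) = 1/121.19 = 0.008252
[CO2*] = α₀ × DIC = 0.008252 × 9.88 = 0.0815 mmol/kg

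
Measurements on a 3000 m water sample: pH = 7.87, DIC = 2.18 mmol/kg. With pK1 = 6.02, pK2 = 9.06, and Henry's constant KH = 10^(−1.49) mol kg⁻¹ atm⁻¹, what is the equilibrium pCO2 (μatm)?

pCO2 = 882 μatm

α₀ = 1 / (1 + K1/[H⁺] + K1K2/[H⁺]²) = 1 / (1 + 10^+1.85 + 10^+0.66)
   = 1 / (1 + 70.795 + 4.5709) = 1/76.365 = 0.01309
[CO2*] = α₀ × DIC = 0.01309 × 2.18 = 0.02855 mmol/kg
pCO2 = [CO2*]/KH = 2.855×10^-5 / 3.236×10^-2 = 882 μatm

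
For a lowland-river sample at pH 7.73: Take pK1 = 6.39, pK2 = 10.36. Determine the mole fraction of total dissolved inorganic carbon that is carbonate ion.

α₂ = 0.00224

α₂ = 1 / (1 + [H⁺]/K2 + [H⁺]²/(K1K2)) = 1 / (1 + 10^+2.63 + 10^+1.29)
   = 1 / (1 + 426.58 + 19.498) = 1/447.08 = 0.002237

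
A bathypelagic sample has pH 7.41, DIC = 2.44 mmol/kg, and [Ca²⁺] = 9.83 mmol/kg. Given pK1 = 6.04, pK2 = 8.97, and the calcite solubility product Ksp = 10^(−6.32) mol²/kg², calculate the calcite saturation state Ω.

Ω = 1.29

α₂ = 1 / (1 + [H⁺]/K2 + [H⁺]²/(K1K2)) = 1 / (1 + 10^+1.56 + 10^+0.19)
   = 1 / (1 + 36.308 + 1.5488) = 1/38.857 = 0.02574
[CO3²⁻] = α₂ × DIC = 0.02574 × 2.44 = 0.06279 mmol/kg
Ksp = 10^(−6.32) = 4.786×10^-7
Ω = [Ca²⁺][CO3²⁻]/Ksp = (9.83×10^-3)(6.279×10^-5) / 4.786×10^-7 = 1.29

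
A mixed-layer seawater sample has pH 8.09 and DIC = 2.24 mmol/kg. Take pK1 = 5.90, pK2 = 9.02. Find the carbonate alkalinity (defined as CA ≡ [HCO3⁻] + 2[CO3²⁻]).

CA = [HCO3⁻] + 2[CO3²⁻] = (α₁ + 2α₂)·DIC
At pH 8.09: [H⁺]/K1 = 10^-2.19 = 0.0064565, K2/[H⁺] = 10^-0.93 = 0.11749
α₁ = 1/(1 + 0.0064565 + 0.11749) = 1/1.1239 = 0.8897; α₂ = α₁·K2/[H⁺] = 0.1045
α₁ + 2α₂ = 1.0988
CA = 1.0988 × 2.24 = 2.46 mmol/kg

CA = 2.46 mmol/kg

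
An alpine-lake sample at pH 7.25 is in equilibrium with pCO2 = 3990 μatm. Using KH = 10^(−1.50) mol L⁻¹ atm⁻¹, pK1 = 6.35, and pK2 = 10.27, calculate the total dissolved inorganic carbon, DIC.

[CO2*] = KH · pCO2 = 10^(−1.50) × 3990×10^-6 = 1.262×10^-4 mol/L
α₀ = 1/(1 + K1/[H⁺] + K1K2/[H⁺]²) = 1/(1 + 10^+0.90 + 10^-2.12) = 0.1117
DIC = [CO2*]/α₀ = 1.262×10^-4 / 0.1117 = 1.13 mmol/L

DIC = 1.13 mmol/L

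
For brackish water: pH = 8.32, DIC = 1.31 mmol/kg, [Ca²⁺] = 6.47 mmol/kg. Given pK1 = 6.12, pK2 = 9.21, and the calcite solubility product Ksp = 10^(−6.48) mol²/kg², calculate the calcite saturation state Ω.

Ω = 2.90

α₂ = 1 / (1 + [H⁺]/K2 + [H⁺]²/(K1K2)) = 1 / (1 + 10^+0.89 + 10^-1.31)
   = 1 / (1 + 7.7625 + 0.048978) = 1/8.8114 = 0.1135
[CO3²⁻] = α₂ × DIC = 0.1135 × 1.31 = 0.1487 mmol/kg
Ksp = 10^(−6.48) = 3.311×10^-7
Ω = [Ca²⁺][CO3²⁻]/Ksp = (6.47×10^-3)(1.487×10^-4) / 3.311×10^-7 = 2.90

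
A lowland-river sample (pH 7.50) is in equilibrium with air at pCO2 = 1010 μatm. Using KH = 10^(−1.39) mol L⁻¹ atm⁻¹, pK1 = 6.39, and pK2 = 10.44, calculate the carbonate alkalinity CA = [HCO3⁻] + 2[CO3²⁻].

CA = 0.531 mmol/L

[CO2*] = KH · pCO2 = 10^(−1.39) × 1010×10^-6 = 4.115×10^-5 mol/L
α₀ = 1/(1 + K1/[H⁺] + K1K2/[H⁺]²) = 1/(1 + 10^+1.11 + 10^-1.83) = 0.07196
DIC = [CO2*]/α₀ = 4.115×10^-5 / 0.07196 = 0.5718 mmol/L
CA = (α₁ + 2α₂)·DIC = (0.9270 + 2×0.001064) × 0.5718 = 0.531 mmol/L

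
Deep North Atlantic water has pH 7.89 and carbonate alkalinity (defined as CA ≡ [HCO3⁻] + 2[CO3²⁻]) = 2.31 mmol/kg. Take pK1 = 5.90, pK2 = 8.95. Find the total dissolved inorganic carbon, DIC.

DIC = 2.16 mmol/kg

CA = [HCO3⁻] + 2[CO3²⁻] = (α₁ + 2α₂)·DIC
At pH 7.89: [H⁺]/K1 = 10^-1.99 = 0.010233, K2/[H⁺] = 10^-1.06 = 0.087096
α₁ = 1/(1 + 0.010233 + 0.087096) = 1/1.0973 = 0.9113; α₂ = α₁·K2/[H⁺] = 0.07937
α₁ + 2α₂ = 1.0700
DIC = CA / (α₁ + 2α₂) = 2.31 / 1.0700 = 2.16 mmol/kg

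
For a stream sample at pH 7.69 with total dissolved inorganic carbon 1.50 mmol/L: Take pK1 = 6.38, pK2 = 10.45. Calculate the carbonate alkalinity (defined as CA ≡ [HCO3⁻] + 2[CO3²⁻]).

CA = 1.43 mmol/L

CA = [HCO3⁻] + 2[CO3²⁻] = (α₁ + 2α₂)·DIC
At pH 7.69: [H⁺]/K1 = 10^-1.31 = 0.048978, K2/[H⁺] = 10^-2.76 = 0.0017378
α₁ = 1/(1 + 0.048978 + 0.0017378) = 1/1.0507 = 0.9517; α₂ = α₁·K2/[H⁺] = 0.001654
α₁ + 2α₂ = 0.9550
CA = 0.9550 × 1.50 = 1.43 mmol/L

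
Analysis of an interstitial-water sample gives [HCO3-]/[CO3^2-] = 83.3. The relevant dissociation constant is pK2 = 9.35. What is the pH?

pH = 7.43

From K2 = [H⁺][CO3^2-]/[HCO3-]:  pH = pK2 − log₁₀([HCO3-]/[CO3^2-])
log₁₀(83.3) = +1.921
pH = 9.35 − (+1.921) = 7.43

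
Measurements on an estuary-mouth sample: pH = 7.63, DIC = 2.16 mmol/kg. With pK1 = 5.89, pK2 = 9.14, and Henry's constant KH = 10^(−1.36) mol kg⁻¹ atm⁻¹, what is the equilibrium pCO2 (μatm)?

pCO2 = 858 μatm

α₀ = 1 / (1 + K1/[H⁺] + K1K2/[H⁺]²) = 1 / (1 + 10^+1.74 + 10^+0.23)
   = 1 / (1 + 54.954 + 1.6982) = 1/57.652 = 0.01735
[CO2*] = α₀ × DIC = 0.01735 × 2.16 = 0.03747 mmol/kg
pCO2 = [CO2*]/KH = 3.747×10^-5 / 4.365×10^-2 = 858 μatm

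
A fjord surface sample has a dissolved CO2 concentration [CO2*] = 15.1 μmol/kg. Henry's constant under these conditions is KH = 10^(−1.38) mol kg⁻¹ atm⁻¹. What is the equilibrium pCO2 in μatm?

pCO2 = 362 μatm

KH = 10^(−1.38) = 4.169×10^-2 mol kg⁻¹ atm⁻¹
pCO2 = [CO2*]/KH = 15.1×10^-6 / 4.169×10^-2 = 3.62×10^-4 atm = 362 μatm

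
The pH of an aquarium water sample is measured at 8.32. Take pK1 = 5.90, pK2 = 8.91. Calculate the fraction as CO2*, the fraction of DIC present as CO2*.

α₀ = 1 / (1 + K1/[H⁺] + K1K2/[H⁺]²) = 1 / (1 + 10^+2.42 + 10^+1.83)
   = 1 / (1 + 263.03 + 67.608) = 1/331.64 = 0.003015

α₀ = 0.00302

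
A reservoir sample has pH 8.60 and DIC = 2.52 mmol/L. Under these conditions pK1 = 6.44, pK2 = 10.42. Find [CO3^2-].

α₂ = 1 / (1 + [H⁺]/K2 + [H⁺]²/(K1K2)) = 1 / (1 + 10^+1.82 + 10^-0.34)
   = 1 / (1 + 66.069 + 0.45709) = 1/67.526 = 0.01481
[CO3²⁻] = α₂ × DIC = 0.01481 × 2.52 = 0.0373 mmol/L

[CO3²⁻] = 0.0373 mmol/L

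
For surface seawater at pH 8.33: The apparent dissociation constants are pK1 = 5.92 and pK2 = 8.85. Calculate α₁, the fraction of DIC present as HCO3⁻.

α₁ = 1 / (1 + [H⁺]/K1 + K2/[H⁺]) = 1 / (1 + 10^-2.41 + 10^-0.52)
   = 1 / (1 + 0.0038905 + 0.30200) = 1/1.3059 = 0.7658

α₁ = 0.766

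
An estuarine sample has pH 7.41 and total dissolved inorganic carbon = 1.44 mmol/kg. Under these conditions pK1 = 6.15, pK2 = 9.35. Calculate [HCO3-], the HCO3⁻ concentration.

[HCO3⁻] = 1.35 mmol/kg

α₁ = 1 / (1 + [H⁺]/K1 + K2/[H⁺]) = 1 / (1 + 10^-1.26 + 10^-1.94)
   = 1 / (1 + 0.054954 + 0.011482) = 1/1.0664 = 0.9377
[HCO3⁻] = α₁ × DIC = 0.9377 × 1.44 = 1.35 mmol/kg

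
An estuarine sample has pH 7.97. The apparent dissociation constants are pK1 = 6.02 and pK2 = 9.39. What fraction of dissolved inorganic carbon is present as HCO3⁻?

α₁ = 1 / (1 + [H⁺]/K1 + K2/[H⁺]) = 1 / (1 + 10^-1.95 + 10^-1.42)
   = 1 / (1 + 0.011220 + 0.038019) = 1/1.0492 = 0.9531

α₁ = 0.953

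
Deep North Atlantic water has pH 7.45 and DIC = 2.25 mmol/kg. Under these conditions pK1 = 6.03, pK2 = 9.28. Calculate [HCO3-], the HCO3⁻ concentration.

[HCO3⁻] = 2.14 mmol/kg

α₁ = 1 / (1 + [H⁺]/K1 + K2/[H⁺]) = 1 / (1 + 10^-1.42 + 10^-1.83)
   = 1 / (1 + 0.038019 + 0.014791) = 1/1.0528 = 0.9498
[HCO3⁻] = α₁ × DIC = 0.9498 × 2.25 = 2.14 mmol/kg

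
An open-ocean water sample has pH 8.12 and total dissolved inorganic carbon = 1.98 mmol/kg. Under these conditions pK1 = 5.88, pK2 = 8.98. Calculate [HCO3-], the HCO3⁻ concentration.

α₁ = 1 / (1 + [H⁺]/K1 + K2/[H⁺]) = 1 / (1 + 10^-2.24 + 10^-0.86)
   = 1 / (1 + 0.0057544 + 0.13804) = 1/1.1438 = 0.8743
[HCO3⁻] = α₁ × DIC = 0.8743 × 1.98 = 1.73 mmol/kg

[HCO3⁻] = 1.73 mmol/kg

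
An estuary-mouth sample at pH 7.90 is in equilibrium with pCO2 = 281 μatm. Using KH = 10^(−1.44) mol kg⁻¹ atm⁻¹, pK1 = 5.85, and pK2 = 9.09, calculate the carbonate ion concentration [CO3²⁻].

[CO2*] = KH · pCO2 = 10^(−1.44) × 281×10^-6 = 1.020×10^-5 mol/kg
α₀ = 1/(1 + K1/[H⁺] + K1K2/[H⁺]²) = 1/(1 + 10^+2.05 + 10^+0.86) = 0.008302
DIC = [CO2*]/α₀ = 1.020×10^-5 / 0.008302 = 1.229 mmol/kg
[CO3²⁻] = α₂·DIC; α₂ = 0.06015, so [CO3²⁻] = 0.06015 × 1.229 = 0.0739 mmol/kg

[CO3²⁻] = 0.0739 mmol/kg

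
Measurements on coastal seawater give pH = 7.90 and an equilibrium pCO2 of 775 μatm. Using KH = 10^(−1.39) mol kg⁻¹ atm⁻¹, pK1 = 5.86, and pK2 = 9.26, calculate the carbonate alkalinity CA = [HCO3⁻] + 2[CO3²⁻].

CA = 3.76 mmol/kg

[CO2*] = KH · pCO2 = 10^(−1.39) × 775×10^-6 = 3.157×10^-5 mol/kg
α₀ = 1/(1 + K1/[H⁺] + K1K2/[H⁺]²) = 1/(1 + 10^+2.04 + 10^+0.68) = 0.008663
DIC = [CO2*]/α₀ = 3.157×10^-5 / 0.008663 = 3.644 mmol/kg
CA = (α₁ + 2α₂)·DIC = (0.9499 + 2×0.04146) × 3.644 = 3.76 mmol/kg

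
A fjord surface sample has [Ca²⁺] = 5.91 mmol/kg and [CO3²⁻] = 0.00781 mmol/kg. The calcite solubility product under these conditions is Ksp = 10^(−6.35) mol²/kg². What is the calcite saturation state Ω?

Ω = 0.103

Ksp = 10^(−6.35) = 4.467×10^-7
Ω = [Ca²⁺][CO3²⁻]/Ksp = (5.91×10^-3)(0.00781×10^-3) / 4.467×10^-7 = 0.103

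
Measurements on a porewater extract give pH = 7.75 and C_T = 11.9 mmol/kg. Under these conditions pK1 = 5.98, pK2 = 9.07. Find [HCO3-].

[HCO3⁻] = 11.2 mmol/kg

α₁ = 1 / (1 + [H⁺]/K1 + K2/[H⁺]) = 1 / (1 + 10^-1.77 + 10^-1.32)
   = 1 / (1 + 0.016982 + 0.047863) = 1/1.0648 = 0.9391
[HCO3⁻] = α₁ × DIC = 0.9391 × 11.9 = 11.2 mmol/kg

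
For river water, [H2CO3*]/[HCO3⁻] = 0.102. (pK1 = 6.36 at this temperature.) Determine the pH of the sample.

From K1 = [H⁺][HCO3⁻]/[H2CO3*]:  pH = pK1 − log₁₀([H2CO3*]/[HCO3⁻])
log₁₀(0.102) = -0.991
pH = 6.36 − (-0.991) = 7.35

pH = 7.35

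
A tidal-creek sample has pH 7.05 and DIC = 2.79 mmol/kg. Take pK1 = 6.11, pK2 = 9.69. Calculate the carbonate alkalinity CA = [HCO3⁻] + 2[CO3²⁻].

CA = 2.51 mmol/kg

CA = [HCO3⁻] + 2[CO3²⁻] = (α₁ + 2α₂)·DIC
At pH 7.05: [H⁺]/K1 = 10^-0.94 = 0.11482, K2/[H⁺] = 10^-2.64 = 0.0022909
α₁ = 1/(1 + 0.11482 + 0.0022909) = 1/1.1171 = 0.8952; α₂ = α₁·K2/[H⁺] = 0.002051
α₁ + 2α₂ = 0.8993
CA = 0.8993 × 2.79 = 2.51 mmol/kg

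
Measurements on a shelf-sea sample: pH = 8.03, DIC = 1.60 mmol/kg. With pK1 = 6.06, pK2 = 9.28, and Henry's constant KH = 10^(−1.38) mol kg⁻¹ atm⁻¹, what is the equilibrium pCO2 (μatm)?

pCO2 = 385 μatm

α₀ = 1 / (1 + K1/[H⁺] + K1K2/[H⁺]²) = 1 / (1 + 10^+1.97 + 10^+0.72)
   = 1 / (1 + 93.325 + 5.2481) = 1/99.574 = 0.01004
[CO2*] = α₀ × DIC = 0.01004 × 1.60 = 0.01607 mmol/kg = 16.07 μmol/kg
pCO2 = [CO2*]/KH = 1.607×10^-5 / 4.169×10^-2 = 385 μatm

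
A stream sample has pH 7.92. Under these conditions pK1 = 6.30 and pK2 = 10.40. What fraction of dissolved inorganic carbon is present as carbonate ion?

α₂ = 0.00322

α₂ = 1 / (1 + [H⁺]/K2 + [H⁺]²/(K1K2)) = 1 / (1 + 10^+2.48 + 10^+0.86)
   = 1 / (1 + 302.00 + 7.2444) = 1/310.24 = 0.003223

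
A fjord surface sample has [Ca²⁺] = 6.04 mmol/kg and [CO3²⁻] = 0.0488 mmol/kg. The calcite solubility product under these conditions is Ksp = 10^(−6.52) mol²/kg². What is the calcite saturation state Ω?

Ksp = 10^(−6.52) = 3.020×10^-7
Ω = [Ca²⁺][CO3²⁻]/Ksp = (6.04×10^-3)(0.0488×10^-3) / 3.020×10^-7 = 0.976

Ω = 0.976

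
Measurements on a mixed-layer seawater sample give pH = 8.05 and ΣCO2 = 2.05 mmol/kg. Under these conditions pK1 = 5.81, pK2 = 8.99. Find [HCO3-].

α₁ = 1 / (1 + [H⁺]/K1 + K2/[H⁺]) = 1 / (1 + 10^-2.24 + 10^-0.94)
   = 1 / (1 + 0.0057544 + 0.11482) = 1/1.1206 = 0.8924
[HCO3⁻] = α₁ × DIC = 0.8924 × 2.05 = 1.83 mmol/kg

[HCO3⁻] = 1.83 mmol/kg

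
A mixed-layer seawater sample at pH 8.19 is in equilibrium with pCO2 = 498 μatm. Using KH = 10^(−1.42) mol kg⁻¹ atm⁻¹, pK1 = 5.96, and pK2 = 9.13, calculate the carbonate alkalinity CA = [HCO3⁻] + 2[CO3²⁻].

[CO2*] = KH · pCO2 = 10^(−1.42) × 498×10^-6 = 1.893×10^-5 mol/kg
α₀ = 1/(1 + K1/[H⁺] + K1K2/[H⁺]²) = 1/(1 + 10^+2.23 + 10^+1.29) = 0.005254
DIC = [CO2*]/α₀ = 1.893×10^-5 / 0.005254 = 3.603 mmol/kg
CA = (α₁ + 2α₂)·DIC = (0.8923 + 2×0.1024) × 3.603 = 3.95 mmol/kg

CA = 3.95 mmol/kg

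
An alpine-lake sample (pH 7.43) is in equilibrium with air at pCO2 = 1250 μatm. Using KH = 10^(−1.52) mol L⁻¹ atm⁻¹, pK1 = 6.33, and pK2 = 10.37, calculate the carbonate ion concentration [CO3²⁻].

[CO3²⁻] = 0.546 μmol/L

[CO2*] = KH · pCO2 = 10^(−1.52) × 1250×10^-6 = 3.775×10^-5 mol/L
α₀ = 1/(1 + K1/[H⁺] + K1K2/[H⁺]²) = 1/(1 + 10^+1.10 + 10^-1.84) = 0.07351
DIC = [CO2*]/α₀ = 3.775×10^-5 / 0.07351 = 0.5135 mmol/L
[CO3²⁻] = α₂·DIC; α₂ = 0.001063, so [CO3²⁻] = 0.001063 × 0.5135 = 0.000546 mmol/L = 0.546 μmol/L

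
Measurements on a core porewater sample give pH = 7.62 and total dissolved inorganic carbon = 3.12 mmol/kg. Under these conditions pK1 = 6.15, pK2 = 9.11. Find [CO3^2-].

[CO3²⁻] = 0.0947 mmol/kg

α₂ = 1 / (1 + [H⁺]/K2 + [H⁺]²/(K1K2)) = 1 / (1 + 10^+1.49 + 10^+0.02)
   = 1 / (1 + 30.903 + 1.0471) = 1/32.950 = 0.03035
[CO3²⁻] = α₂ × DIC = 0.03035 × 3.12 = 0.0947 mmol/kg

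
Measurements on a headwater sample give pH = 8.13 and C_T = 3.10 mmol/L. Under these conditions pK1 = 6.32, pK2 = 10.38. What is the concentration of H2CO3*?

α₀ = 1 / (1 + K1/[H⁺] + K1K2/[H⁺]²) = 1 / (1 + 10^+1.81 + 10^-0.44)
   = 1 / (1 + 64.565 + 0.36308) = 1/65.929 = 0.01517
[CO2*] = α₀ × DIC = 0.01517 × 3.10 = 0.0470 mmol/L

[CO2*] = 0.0470 mmol/L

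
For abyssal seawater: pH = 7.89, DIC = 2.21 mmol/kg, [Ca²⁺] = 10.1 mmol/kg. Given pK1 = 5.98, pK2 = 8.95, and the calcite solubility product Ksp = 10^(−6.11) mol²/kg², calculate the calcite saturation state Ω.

α₂ = 1 / (1 + [H⁺]/K2 + [H⁺]²/(K1K2)) = 1 / (1 + 10^+1.06 + 10^-0.85)
   = 1 / (1 + 11.482 + 0.14125) = 1/12.623 = 0.07922
[CO3²⁻] = α₂ × DIC = 0.07922 × 2.21 = 0.1751 mmol/kg
Ksp = 10^(−6.11) = 7.762×10^-7
Ω = [Ca²⁺][CO3²⁻]/Ksp = (10.1×10^-3)(1.751×10^-4) / 7.762×10^-7 = 2.28

Ω = 2.28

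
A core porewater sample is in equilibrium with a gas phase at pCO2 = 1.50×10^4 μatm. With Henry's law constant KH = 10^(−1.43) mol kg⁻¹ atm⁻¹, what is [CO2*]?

[CO2*] = 557 μmol/kg

KH = 10^(−1.43) = 3.715×10^-2 mol kg⁻¹ atm⁻¹
[CO2*] = KH · pCO2 = 3.715×10^-2 × 1.50×10^4×10^-6 atm = 5.57×10^-4 mol/kg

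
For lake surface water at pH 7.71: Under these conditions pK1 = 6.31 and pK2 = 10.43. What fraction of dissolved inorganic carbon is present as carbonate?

α₂ = 0.00183

α₂ = 1 / (1 + [H⁺]/K2 + [H⁺]²/(K1K2)) = 1 / (1 + 10^+2.72 + 10^+1.32)
   = 1 / (1 + 524.81 + 20.893) = 1/546.70 = 0.001829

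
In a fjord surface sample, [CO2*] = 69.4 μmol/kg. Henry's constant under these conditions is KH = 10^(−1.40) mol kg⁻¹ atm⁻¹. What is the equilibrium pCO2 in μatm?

pCO2 = 1740 μatm

KH = 10^(−1.40) = 3.981×10^-2 mol kg⁻¹ atm⁻¹
pCO2 = [CO2*]/KH = 69.4×10^-6 / 3.981×10^-2 = 1.74×10^-3 atm = 1740 μatm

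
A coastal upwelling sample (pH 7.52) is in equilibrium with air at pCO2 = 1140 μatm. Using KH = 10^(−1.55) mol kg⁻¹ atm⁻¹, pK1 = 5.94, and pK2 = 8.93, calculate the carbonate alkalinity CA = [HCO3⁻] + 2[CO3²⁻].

[CO2*] = KH · pCO2 = 10^(−1.55) × 1140×10^-6 = 3.213×10^-5 mol/kg
α₀ = 1/(1 + K1/[H⁺] + K1K2/[H⁺]²) = 1/(1 + 10^+1.58 + 10^+0.17) = 0.02469
DIC = [CO2*]/α₀ = 3.213×10^-5 / 0.02469 = 1.301 mmol/kg
CA = (α₁ + 2α₂)·DIC = (0.9388 + 2×0.03652) × 1.301 = 1.32 mmol/kg

CA = 1.32 mmol/kg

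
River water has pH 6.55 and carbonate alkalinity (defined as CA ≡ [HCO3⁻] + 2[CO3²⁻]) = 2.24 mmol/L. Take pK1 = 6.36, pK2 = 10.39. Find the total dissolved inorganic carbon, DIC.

CA = [HCO3⁻] + 2[CO3²⁻] = (α₁ + 2α₂)·DIC
At pH 6.55: [H⁺]/K1 = 10^-0.19 = 0.64565, K2/[H⁺] = 10^-3.84 = 0.00014454
α₁ = 1/(1 + 0.64565 + 0.00014454) = 1/1.6458 = 0.6076; α₂ = α₁·K2/[H⁺] = 8.783×10^-5
α₁ + 2α₂ = 0.6078
DIC = CA / (α₁ + 2α₂) = 2.24 / 0.6078 = 3.69 mmol/L

DIC = 3.69 mmol/L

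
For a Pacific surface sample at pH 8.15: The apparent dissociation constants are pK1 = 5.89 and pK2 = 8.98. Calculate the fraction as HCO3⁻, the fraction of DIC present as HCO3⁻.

α₁ = 1 / (1 + [H⁺]/K1 + K2/[H⁺]) = 1 / (1 + 10^-2.26 + 10^-0.83)
   = 1 / (1 + 0.0054954 + 0.14791) = 1/1.1534 = 0.8670

α₁ = 0.867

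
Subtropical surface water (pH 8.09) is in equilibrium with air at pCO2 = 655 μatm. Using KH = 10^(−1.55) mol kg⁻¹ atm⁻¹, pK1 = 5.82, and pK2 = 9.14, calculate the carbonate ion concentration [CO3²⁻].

[CO3²⁻] = 0.306 mmol/kg

[CO2*] = KH · pCO2 = 10^(−1.55) × 655×10^-6 = 1.846×10^-5 mol/kg
α₀ = 1/(1 + K1/[H⁺] + K1K2/[H⁺]²) = 1/(1 + 10^+2.27 + 10^+1.22) = 0.004907
DIC = [CO2*]/α₀ = 1.846×10^-5 / 0.004907 = 3.762 mmol/kg
[CO3²⁻] = α₂·DIC; α₂ = 0.08143, so [CO3²⁻] = 0.08143 × 3.762 = 0.306 mmol/kg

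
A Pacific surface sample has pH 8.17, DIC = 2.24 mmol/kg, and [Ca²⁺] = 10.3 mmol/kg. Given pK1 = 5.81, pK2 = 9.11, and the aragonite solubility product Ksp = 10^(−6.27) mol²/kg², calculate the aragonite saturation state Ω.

α₂ = 1 / (1 + [H⁺]/K2 + [H⁺]²/(K1K2)) = 1 / (1 + 10^+0.94 + 10^-1.42)
   = 1 / (1 + 8.7096 + 0.038019) = 1/9.7477 = 0.1026
[CO3²⁻] = α₂ × DIC = 0.1026 × 2.24 = 0.2298 mmol/kg
Ksp = 10^(−6.27) = 5.370×10^-7
Ω = [Ca²⁺][CO3²⁻]/Ksp = (10.3×10^-3)(2.298×10^-4) / 5.370×10^-7 = 4.41

Ω = 4.41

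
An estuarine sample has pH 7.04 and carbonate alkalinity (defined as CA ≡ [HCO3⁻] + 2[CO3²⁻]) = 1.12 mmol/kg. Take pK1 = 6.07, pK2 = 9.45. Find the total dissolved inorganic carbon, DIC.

DIC = 1.23 mmol/kg

CA = [HCO3⁻] + 2[CO3²⁻] = (α₁ + 2α₂)·DIC
At pH 7.04: [H⁺]/K1 = 10^-0.97 = 0.10715, K2/[H⁺] = 10^-2.41 = 0.0038905
α₁ = 1/(1 + 0.10715 + 0.0038905) = 1/1.1110 = 0.9001; α₂ = α₁·K2/[H⁺] = 0.003502
α₁ + 2α₂ = 0.9071
DIC = CA / (α₁ + 2α₂) = 1.12 / 0.9071 = 1.23 mmol/kg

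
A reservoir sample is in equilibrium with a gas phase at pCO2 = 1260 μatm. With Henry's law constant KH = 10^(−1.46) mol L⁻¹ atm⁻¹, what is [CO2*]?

KH = 10^(−1.46) = 3.467×10^-2 mol L⁻¹ atm⁻¹
[CO2*] = KH · pCO2 = 3.467×10^-2 × 1260×10^-6 atm = 4.37×10^-5 mol/L

[CO2*] = 43.7 μmol/L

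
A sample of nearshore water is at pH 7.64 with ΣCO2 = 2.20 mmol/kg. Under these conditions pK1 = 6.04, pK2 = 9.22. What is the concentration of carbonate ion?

α₂ = 1 / (1 + [H⁺]/K2 + [H⁺]²/(K1K2)) = 1 / (1 + 10^+1.58 + 10^-0.02)
   = 1 / (1 + 38.019 + 0.95499) = 1/39.974 = 0.02502
[CO3²⁻] = α₂ × DIC = 0.02502 × 2.20 = 0.0550 mmol/kg

[CO3²⁻] = 0.0550 mmol/kg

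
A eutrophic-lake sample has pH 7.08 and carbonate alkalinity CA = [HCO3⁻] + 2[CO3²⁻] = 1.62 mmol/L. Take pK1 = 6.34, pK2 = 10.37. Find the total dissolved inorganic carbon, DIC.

DIC = 1.91 mmol/L

CA = [HCO3⁻] + 2[CO3²⁻] = (α₁ + 2α₂)·DIC
At pH 7.08: [H⁺]/K1 = 10^-0.74 = 0.18197, K2/[H⁺] = 10^-3.29 = 0.00051286
α₁ = 1/(1 + 0.18197 + 0.00051286) = 1/1.1825 = 0.8457; α₂ = α₁·K2/[H⁺] = 0.0004337
α₁ + 2α₂ = 0.8465
DIC = CA / (α₁ + 2α₂) = 1.62 / 0.8465 = 1.91 mmol/L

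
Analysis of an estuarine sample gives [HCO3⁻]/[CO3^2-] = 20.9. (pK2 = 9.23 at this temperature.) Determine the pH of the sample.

pH = 7.91

From K2 = [H⁺][CO3^2-]/[HCO3⁻]:  pH = pK2 − log₁₀([HCO3⁻]/[CO3^2-])
log₁₀(20.9) = +1.320
pH = 9.23 − (+1.320) = 7.91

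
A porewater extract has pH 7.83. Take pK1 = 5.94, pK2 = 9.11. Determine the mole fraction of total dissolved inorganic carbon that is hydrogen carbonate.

α₁ = 1 / (1 + [H⁺]/K1 + K2/[H⁺]) = 1 / (1 + 10^-1.89 + 10^-1.28)
   = 1 / (1 + 0.012882 + 0.052481) = 1/1.0654 = 0.9386

α₁ = 0.939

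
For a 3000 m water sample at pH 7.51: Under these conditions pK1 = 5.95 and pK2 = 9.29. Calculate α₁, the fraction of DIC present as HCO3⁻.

α₁ = 1 / (1 + [H⁺]/K1 + K2/[H⁺]) = 1 / (1 + 10^-1.56 + 10^-1.78)
   = 1 / (1 + 0.027542 + 0.016596) = 1/1.0441 = 0.9577

α₁ = 0.958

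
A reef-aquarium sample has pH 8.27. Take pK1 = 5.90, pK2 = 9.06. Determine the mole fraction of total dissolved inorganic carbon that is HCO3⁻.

α₁ = 0.857

α₁ = 1 / (1 + [H⁺]/K1 + K2/[H⁺]) = 1 / (1 + 10^-2.37 + 10^-0.79)
   = 1 / (1 + 0.0042658 + 0.16218) = 1/1.1664 = 0.8573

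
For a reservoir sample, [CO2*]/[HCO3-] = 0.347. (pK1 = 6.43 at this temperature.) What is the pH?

From K1 = [H⁺][HCO3-]/[CO2*]:  pH = pK1 − log₁₀([CO2*]/[HCO3-])
log₁₀(0.347) = -0.460
pH = 6.43 − (-0.460) = 6.89

pH = 6.89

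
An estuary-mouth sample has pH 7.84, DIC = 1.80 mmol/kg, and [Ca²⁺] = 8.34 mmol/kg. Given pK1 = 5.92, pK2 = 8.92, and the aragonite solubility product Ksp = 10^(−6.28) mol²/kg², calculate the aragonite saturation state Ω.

Ω = 2.17

α₂ = 1 / (1 + [H⁺]/K2 + [H⁺]²/(K1K2)) = 1 / (1 + 10^+1.08 + 10^-0.84)
   = 1 / (1 + 12.023 + 0.14454) = 1/13.167 = 0.07595
[CO3²⁻] = α₂ × DIC = 0.07595 × 1.80 = 0.1367 mmol/kg
Ksp = 10^(−6.28) = 5.248×10^-7
Ω = [Ca²⁺][CO3²⁻]/Ksp = (8.34×10^-3)(1.367×10^-4) / 5.248×10^-7 = 2.17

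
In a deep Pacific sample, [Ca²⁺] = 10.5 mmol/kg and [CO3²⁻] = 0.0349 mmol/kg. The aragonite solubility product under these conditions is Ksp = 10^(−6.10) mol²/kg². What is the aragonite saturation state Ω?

Ω = 0.461

Ksp = 10^(−6.10) = 7.943×10^-7
Ω = [Ca²⁺][CO3²⁻]/Ksp = (10.5×10^-3)(0.0349×10^-3) / 7.943×10^-7 = 0.461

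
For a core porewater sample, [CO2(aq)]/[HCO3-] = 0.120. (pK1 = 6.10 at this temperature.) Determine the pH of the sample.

pH = 7.02

From K1 = [H⁺][HCO3-]/[CO2(aq)]:  pH = pK1 − log₁₀([CO2(aq)]/[HCO3-])
log₁₀(0.120) = -0.921
pH = 6.10 − (-0.921) = 7.02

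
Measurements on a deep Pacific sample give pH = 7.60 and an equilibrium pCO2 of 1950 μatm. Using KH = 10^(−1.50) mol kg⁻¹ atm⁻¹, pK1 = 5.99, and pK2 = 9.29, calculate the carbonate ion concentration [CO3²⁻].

[CO3²⁻] = 0.0513 mmol/kg

[CO2*] = KH · pCO2 = 10^(−1.50) × 1950×10^-6 = 6.166×10^-5 mol/kg
α₀ = 1/(1 + K1/[H⁺] + K1K2/[H⁺]²) = 1/(1 + 10^+1.61 + 10^-0.08) = 0.02349
DIC = [CO2*]/α₀ = 6.166×10^-5 / 0.02349 = 2.625 mmol/kg
[CO3²⁻] = α₂·DIC; α₂ = 0.01954, so [CO3²⁻] = 0.01954 × 2.625 = 0.0513 mmol/kg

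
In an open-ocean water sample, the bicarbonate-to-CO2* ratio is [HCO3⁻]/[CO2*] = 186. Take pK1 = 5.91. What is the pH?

From K1 = [H⁺][HCO3⁻]/[CO2*]:  pH = pK1 + log₁₀([HCO3⁻]/[CO2*])
log₁₀(186) = +2.270
pH = 5.91 + (+2.270) = 8.18

pH = 8.18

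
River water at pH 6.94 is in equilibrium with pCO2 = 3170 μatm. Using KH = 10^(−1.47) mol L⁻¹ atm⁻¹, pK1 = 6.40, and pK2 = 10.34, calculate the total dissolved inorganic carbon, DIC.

DIC = 0.480 mmol/L

[CO2*] = KH · pCO2 = 10^(−1.47) × 3170×10^-6 = 1.074×10^-4 mol/L
α₀ = 1/(1 + K1/[H⁺] + K1K2/[H⁺]²) = 1/(1 + 10^+0.54 + 10^-2.86) = 0.2238
DIC = [CO2*]/α₀ = 1.074×10^-4 / 0.2238 = 0.480 mmol/L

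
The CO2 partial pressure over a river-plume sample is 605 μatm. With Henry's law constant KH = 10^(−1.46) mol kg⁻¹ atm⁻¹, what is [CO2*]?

[CO2*] = 21.0 μmol/kg

KH = 10^(−1.46) = 3.467×10^-2 mol kg⁻¹ atm⁻¹
[CO2*] = KH · pCO2 = 3.467×10^-2 × 605×10^-6 atm = 2.10×10^-5 mol/kg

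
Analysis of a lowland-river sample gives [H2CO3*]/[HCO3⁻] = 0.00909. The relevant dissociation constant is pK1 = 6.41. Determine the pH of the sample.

From K1 = [H⁺][HCO3⁻]/[H2CO3*]:  pH = pK1 − log₁₀([H2CO3*]/[HCO3⁻])
log₁₀(0.00909) = -2.041
pH = 6.41 − (-2.041) = 8.45

pH = 8.45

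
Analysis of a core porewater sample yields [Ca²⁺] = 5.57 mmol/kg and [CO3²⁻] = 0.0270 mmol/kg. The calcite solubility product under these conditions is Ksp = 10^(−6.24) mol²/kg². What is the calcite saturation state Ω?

Ksp = 10^(−6.24) = 5.754×10^-7
Ω = [Ca²⁺][CO3²⁻]/Ksp = (5.57×10^-3)(0.0270×10^-3) / 5.754×10^-7 = 0.261

Ω = 0.261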